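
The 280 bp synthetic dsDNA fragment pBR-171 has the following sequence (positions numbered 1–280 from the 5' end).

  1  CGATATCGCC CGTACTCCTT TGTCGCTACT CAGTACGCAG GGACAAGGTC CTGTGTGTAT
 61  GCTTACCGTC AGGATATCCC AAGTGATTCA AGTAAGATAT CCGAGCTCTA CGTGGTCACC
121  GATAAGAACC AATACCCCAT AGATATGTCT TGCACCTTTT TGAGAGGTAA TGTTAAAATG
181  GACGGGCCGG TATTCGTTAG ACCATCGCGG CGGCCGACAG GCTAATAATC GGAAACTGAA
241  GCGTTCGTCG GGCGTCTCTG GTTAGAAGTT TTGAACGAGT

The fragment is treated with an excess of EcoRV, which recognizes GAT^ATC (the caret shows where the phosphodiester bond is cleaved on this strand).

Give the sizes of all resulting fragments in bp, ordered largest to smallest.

182, 71, 23, 4 bp

EcoRV sites (GATATC) start at positions 2, 73, 96.
EcoRV cuts after base 3 of each site, so after positions 4, 75, 98.
Linear molecule, 3 cuts → 4 fragments:
  1–4 → 4 bp
  5–75 → 71 bp
  76–98 → 23 bp
  99–280 → 182 bp
Sorted largest to smallest: 182, 71, 23, 4 bp.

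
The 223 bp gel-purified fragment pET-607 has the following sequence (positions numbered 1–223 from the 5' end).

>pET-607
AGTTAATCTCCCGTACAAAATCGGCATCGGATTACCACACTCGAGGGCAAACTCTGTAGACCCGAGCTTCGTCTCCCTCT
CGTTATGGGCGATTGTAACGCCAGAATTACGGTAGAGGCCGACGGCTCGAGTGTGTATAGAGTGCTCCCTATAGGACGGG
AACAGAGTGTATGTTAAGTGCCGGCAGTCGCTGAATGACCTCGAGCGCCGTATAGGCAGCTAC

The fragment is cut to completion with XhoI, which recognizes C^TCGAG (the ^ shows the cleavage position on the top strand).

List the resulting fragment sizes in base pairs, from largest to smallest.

XhoI sites (CTCGAG) start at positions 40, 126, 200.
XhoI cuts after the first base of each site, so after positions 40, 126, 200.
Linear molecule, 3 cuts → 4 fragments:
  1–40 → 40 bp
  41–126 → 86 bp
  127–200 → 74 bp
  201–223 → 23 bp
Sorted largest to smallest: 86, 74, 40, 23 bp.

86, 74, 40, 23 bp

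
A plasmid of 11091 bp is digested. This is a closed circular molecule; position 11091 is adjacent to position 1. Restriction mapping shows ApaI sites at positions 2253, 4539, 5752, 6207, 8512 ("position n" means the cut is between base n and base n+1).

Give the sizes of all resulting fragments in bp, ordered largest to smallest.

Circular molecule, 5 cuts → 5 fragments:
  4539 − 2253 = 2286 bp
  5752 − 4539 = 1213 bp
  6207 − 5752 = 455 bp
  8512 − 6207 = 2305 bp
  wrap: 11091 − 8512 + 2253 = 4832 bp
Sorted largest to smallest: 4832, 2305, 2286, 1213, 455 bp.

4832, 2305, 2286, 1213, 455 bp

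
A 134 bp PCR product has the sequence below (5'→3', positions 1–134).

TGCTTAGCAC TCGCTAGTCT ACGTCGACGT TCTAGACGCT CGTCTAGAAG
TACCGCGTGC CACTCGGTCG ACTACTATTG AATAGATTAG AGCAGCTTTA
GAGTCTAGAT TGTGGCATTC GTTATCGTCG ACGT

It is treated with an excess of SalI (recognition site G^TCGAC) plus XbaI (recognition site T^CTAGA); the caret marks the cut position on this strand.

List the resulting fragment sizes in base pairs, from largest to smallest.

37, 24, 23, 23, 12, 8, 7 bp

SalI sites (GTCGAC) start at positions 23, 67, 127.
SalI cuts after the first base of each site, so after positions 23, 67, 127.
XbaI sites (TCTAGA) start at positions 31, 43, 104.
XbaI cuts after the first base of each site, so after positions 31, 43, 104.
Combined cut positions: 23, 31, 43, 67, 104, 127.
Linear molecule, 6 cuts → 7 fragments:
  1–23 → 23 bp
  24–31 → 8 bp
  32–43 → 12 bp
  44–67 → 24 bp
  68–104 → 37 bp
  105–127 → 23 bp
  128–134 → 7 bp
Sorted largest to smallest: 37, 24, 23, 23, 12, 8, 7 bp.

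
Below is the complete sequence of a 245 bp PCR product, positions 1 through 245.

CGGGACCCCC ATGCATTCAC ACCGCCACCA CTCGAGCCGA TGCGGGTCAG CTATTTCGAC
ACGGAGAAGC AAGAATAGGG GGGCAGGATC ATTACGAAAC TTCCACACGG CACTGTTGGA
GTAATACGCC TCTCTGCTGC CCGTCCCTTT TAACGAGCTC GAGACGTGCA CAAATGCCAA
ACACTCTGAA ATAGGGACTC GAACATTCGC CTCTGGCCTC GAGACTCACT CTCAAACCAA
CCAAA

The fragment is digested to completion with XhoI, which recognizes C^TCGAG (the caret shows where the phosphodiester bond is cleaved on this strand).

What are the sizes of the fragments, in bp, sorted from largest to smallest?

127, 60, 31, 27 bp

XhoI sites (CTCGAG) start at positions 31, 158, 218.
XhoI cuts after the first base of each site, so after positions 31, 158, 218.
Linear molecule, 3 cuts → 4 fragments:
  1–31 → 31 bp
  32–158 → 127 bp
  159–218 → 60 bp
  219–245 → 27 bp
Sorted largest to smallest: 127, 60, 31, 27 bp.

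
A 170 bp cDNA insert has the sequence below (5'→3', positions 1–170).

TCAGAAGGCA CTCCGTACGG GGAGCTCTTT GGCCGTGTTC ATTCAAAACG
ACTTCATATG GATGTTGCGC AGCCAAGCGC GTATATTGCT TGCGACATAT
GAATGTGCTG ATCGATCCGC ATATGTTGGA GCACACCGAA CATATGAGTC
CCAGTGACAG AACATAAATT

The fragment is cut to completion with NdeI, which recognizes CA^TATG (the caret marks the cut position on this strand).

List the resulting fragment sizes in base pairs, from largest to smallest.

NdeI sites (CATATG) start at positions 55, 96, 120, 141.
NdeI cuts after base 2 of each site, so after positions 56, 97, 121, 142.
Linear molecule, 4 cuts → 5 fragments:
  1–56 → 56 bp
  57–97 → 41 bp
  98–121 → 24 bp
  122–142 → 21 bp
  143–170 → 28 bp
Sorted largest to smallest: 56, 41, 28, 24, 21 bp.

56, 41, 28, 24, 21 bp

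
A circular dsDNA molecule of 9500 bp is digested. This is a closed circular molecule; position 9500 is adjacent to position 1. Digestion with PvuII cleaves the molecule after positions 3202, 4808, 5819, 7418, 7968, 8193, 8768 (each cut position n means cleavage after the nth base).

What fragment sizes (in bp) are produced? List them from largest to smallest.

3934, 1606, 1599, 1011, 575, 550, 225 bp

Circular molecule, 7 cuts → 7 fragments:
  4808 − 3202 = 1606 bp
  5819 − 4808 = 1011 bp
  7418 − 5819 = 1599 bp
  7968 − 7418 = 550 bp
  8193 − 7968 = 225 bp
  8768 − 8193 = 575 bp
  wrap: 9500 − 8768 + 3202 = 3934 bp
Sorted largest to smallest: 3934, 1606, 1599, 1011, 575, 550, 225 bp.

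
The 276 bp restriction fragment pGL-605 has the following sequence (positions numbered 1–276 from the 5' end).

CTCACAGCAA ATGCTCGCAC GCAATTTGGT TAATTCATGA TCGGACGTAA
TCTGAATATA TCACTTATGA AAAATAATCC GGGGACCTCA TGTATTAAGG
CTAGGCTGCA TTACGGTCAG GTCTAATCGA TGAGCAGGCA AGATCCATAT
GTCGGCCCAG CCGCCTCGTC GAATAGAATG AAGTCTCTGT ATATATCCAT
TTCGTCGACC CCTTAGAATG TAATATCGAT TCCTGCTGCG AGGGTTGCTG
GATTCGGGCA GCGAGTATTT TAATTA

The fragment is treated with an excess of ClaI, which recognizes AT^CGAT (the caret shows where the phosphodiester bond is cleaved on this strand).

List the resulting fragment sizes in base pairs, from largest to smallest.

ClaI sites (ATCGAT) start at positions 126, 225.
ClaI cuts after base 2 of each site, so after positions 127, 226.
Linear molecule, 2 cuts → 3 fragments:
  1–127 → 127 bp
  128–226 → 99 bp
  227–276 → 50 bp
Sorted largest to smallest: 127, 99, 50 bp.

127, 99, 50 bp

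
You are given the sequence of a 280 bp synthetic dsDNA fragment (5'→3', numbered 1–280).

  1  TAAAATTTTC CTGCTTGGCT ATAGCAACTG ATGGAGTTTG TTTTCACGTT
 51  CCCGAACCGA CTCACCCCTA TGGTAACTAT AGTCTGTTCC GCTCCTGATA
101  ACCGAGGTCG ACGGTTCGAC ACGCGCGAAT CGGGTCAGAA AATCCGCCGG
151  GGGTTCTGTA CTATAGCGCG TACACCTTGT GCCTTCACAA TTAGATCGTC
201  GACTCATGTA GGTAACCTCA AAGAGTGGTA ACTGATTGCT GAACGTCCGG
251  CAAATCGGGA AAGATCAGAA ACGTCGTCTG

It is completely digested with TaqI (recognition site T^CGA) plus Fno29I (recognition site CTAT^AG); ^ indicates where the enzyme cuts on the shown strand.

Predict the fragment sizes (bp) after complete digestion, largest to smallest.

81, 58, 48, 35, 28, 22, 8 bp

TaqI sites (TCGA) start at positions 108, 116, 199.
TaqI cuts after the first base of each site, so after positions 108, 116, 199.
Fno29I sites (CTATAG) start at positions 19, 77, 161.
Fno29I cuts after base 4 of each site, so after positions 22, 80, 164.
Combined cut positions: 22, 80, 108, 116, 164, 199.
Linear molecule, 6 cuts → 7 fragments:
  1–22 → 22 bp
  23–80 → 58 bp
  81–108 → 28 bp
  109–116 → 8 bp
  117–164 → 48 bp
  165–199 → 35 bp
  200–280 → 81 bp
Sorted largest to smallest: 81, 58, 48, 35, 28, 22, 8 bp.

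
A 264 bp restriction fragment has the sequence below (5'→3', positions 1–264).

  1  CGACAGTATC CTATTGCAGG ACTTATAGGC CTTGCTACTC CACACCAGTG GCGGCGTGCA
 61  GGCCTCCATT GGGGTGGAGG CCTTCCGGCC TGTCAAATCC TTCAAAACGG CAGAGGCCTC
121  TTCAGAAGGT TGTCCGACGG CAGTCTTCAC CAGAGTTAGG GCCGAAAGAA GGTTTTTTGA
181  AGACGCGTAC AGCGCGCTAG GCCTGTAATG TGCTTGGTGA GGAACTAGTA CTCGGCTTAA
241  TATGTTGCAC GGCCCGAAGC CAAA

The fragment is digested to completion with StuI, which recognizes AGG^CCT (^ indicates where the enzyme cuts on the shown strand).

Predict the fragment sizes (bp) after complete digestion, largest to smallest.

85, 63, 36, 33, 29, 18 bp

StuI sites (AGGCCT) start at positions 27, 60, 78, 114, 199.
StuI cuts after base 3 of each site, so after positions 29, 62, 80, 116, 201.
Linear molecule, 5 cuts → 6 fragments:
  1–29 → 29 bp
  30–62 → 33 bp
  63–80 → 18 bp
  81–116 → 36 bp
  117–201 → 85 bp
  202–264 → 63 bp
Sorted largest to smallest: 85, 63, 36, 33, 29, 18 bp.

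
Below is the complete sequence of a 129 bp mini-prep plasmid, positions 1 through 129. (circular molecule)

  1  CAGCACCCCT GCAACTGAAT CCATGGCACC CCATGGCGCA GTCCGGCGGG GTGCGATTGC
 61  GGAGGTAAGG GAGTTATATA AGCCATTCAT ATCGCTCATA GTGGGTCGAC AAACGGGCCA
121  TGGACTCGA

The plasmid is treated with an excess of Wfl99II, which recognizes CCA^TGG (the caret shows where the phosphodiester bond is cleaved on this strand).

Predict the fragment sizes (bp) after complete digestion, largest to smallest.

Wfl99II sites (CCATGG) start at positions 21, 31, 118.
Wfl99II cuts after base 3 of each site, so after positions 23, 33, 120.
Circular molecule, 3 cuts → 3 fragments:
  24–33 → 10 bp
  34–120 → 87 bp
  121–129 then 1–23 → 9 + 23 = 32 bp
Sorted largest to smallest: 87, 32, 10 bp.

87, 32, 10 bp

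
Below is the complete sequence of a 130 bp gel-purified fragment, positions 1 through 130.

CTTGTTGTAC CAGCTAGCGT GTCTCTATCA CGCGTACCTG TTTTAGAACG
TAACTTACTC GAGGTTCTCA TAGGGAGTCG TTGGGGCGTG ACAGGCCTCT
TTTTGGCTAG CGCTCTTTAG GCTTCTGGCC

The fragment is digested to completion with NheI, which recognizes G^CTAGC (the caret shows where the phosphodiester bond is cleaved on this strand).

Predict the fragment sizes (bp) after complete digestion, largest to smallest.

NheI sites (GCTAGC) start at positions 13, 106.
NheI cuts after the first base of each site, so after positions 13, 106.
Linear molecule, 2 cuts → 3 fragments:
  1–13 → 13 bp
  14–106 → 93 bp
  107–130 → 24 bp
Sorted largest to smallest: 93, 24, 13 bp.

93, 24, 13 bp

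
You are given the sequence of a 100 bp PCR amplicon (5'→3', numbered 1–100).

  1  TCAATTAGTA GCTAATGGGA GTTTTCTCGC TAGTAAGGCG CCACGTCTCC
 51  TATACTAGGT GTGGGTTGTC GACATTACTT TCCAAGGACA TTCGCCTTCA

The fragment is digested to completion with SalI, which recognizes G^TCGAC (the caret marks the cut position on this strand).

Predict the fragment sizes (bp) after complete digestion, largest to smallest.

68, 32 bp

The SalI site (GTCGAC) starts at position 68.
SalI cuts after the first base of each site, so after position 68.
Linear molecule, 1 cut → 2 fragments:
  1–68 → 68 bp
  69–100 → 32 bp
Sorted largest to smallest: 68, 32 bp.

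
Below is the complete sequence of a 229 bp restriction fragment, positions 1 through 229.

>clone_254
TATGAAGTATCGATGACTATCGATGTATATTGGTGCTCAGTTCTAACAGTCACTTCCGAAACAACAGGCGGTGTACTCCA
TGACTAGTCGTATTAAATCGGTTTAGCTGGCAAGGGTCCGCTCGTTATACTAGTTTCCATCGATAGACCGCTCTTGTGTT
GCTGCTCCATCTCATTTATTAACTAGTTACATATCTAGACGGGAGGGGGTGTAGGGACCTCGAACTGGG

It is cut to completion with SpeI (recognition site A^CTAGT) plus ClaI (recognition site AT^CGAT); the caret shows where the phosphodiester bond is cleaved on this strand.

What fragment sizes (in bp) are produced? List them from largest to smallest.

63, 47, 46, 42, 11, 10, 10 bp

SpeI sites (ACTAGT) start at positions 83, 129, 182.
SpeI cuts after the first base of each site, so after positions 83, 129, 182.
ClaI sites (ATCGAT) start at positions 9, 19, 139.
ClaI cuts after base 2 of each site, so after positions 10, 20, 140.
Combined cut positions: 10, 20, 83, 129, 140, 182.
Linear molecule, 6 cuts → 7 fragments:
  1–10 → 10 bp
  11–20 → 10 bp
  21–83 → 63 bp
  84–129 → 46 bp
  130–140 → 11 bp
  141–182 → 42 bp
  183–229 → 47 bp
Sorted largest to smallest: 63, 47, 46, 42, 11, 10, 10 bp.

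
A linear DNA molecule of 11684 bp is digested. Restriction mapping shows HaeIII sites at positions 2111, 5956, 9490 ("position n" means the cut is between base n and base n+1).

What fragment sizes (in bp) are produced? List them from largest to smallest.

Linear molecule, 3 cuts → 4 fragments:
  2111 − 0 = 2111 bp
  5956 − 2111 = 3845 bp
  9490 − 5956 = 3534 bp
  11684 − 9490 = 2194 bp
Sorted largest to smallest: 3845, 3534, 2194, 2111 bp.

3845, 3534, 2194, 2111 bp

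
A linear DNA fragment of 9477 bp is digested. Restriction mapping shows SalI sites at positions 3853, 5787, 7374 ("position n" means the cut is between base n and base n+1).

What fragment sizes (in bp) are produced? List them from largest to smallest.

Linear molecule, 3 cuts → 4 fragments:
  3853 − 0 = 3853 bp
  5787 − 3853 = 1934 bp
  7374 − 5787 = 1587 bp
  9477 − 7374 = 2103 bp
Sorted largest to smallest: 3853, 2103, 1934, 1587 bp.

3853, 2103, 1934, 1587 bp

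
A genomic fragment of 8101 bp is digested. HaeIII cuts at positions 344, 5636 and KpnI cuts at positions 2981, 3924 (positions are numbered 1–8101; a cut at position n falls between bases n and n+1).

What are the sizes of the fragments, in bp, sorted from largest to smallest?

Combined cut positions (sorted): 344, 2981, 3924, 5636.
Linear molecule, 4 cuts → 5 fragments:
  344 − 0 = 344 bp
  2981 − 344 = 2637 bp
  3924 − 2981 = 943 bp
  5636 − 3924 = 1712 bp
  8101 − 5636 = 2465 bp
Sorted largest to smallest: 2637, 2465, 1712, 943, 344 bp.

2637, 2465, 1712, 943, 344 bp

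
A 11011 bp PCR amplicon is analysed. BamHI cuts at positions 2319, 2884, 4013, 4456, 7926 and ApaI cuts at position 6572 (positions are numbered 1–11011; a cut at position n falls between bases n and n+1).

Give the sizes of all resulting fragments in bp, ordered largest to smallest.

3085, 2319, 2116, 1354, 1129, 565, 443 bp

Combined cut positions (sorted): 2319, 2884, 4013, 4456, 6572, 7926.
Linear molecule, 6 cuts → 7 fragments:
  2319 − 0 = 2319 bp
  2884 − 2319 = 565 bp
  4013 − 2884 = 1129 bp
  4456 − 4013 = 443 bp
  6572 − 4456 = 2116 bp
  7926 − 6572 = 1354 bp
  11011 − 7926 = 3085 bp
Sorted largest to smallest: 3085, 2319, 2116, 1354, 1129, 565, 443 bp.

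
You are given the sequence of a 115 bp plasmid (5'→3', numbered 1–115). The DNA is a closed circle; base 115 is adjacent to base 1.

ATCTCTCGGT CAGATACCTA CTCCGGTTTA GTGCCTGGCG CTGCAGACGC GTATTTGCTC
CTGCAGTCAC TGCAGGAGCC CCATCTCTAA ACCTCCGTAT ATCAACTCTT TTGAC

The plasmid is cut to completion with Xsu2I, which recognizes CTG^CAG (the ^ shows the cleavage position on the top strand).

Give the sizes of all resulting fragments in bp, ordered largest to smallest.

Xsu2I sites (CTGCAG) start at positions 41, 61, 70.
Xsu2I cuts after base 3 of each site, so after positions 43, 63, 72.
Circular molecule, 3 cuts → 3 fragments:
  44–63 → 20 bp
  64–72 → 9 bp
  73–115 then 1–43 → 43 + 43 = 86 bp
Sorted largest to smallest: 86, 20, 9 bp.

86, 20, 9 bp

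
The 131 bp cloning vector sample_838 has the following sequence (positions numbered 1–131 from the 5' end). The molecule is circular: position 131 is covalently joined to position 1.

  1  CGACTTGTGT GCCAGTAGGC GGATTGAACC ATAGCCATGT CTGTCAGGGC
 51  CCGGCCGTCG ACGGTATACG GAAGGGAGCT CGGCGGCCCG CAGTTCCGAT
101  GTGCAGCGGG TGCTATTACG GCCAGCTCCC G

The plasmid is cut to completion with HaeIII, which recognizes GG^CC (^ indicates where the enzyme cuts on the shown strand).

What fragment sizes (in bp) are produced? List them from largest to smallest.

59, 35, 32, 5 bp

HaeIII sites (GGCC) start at positions 48, 53, 85, 120.
HaeIII cuts after base 2 of each site, so after positions 49, 54, 86, 121.
Circular molecule, 4 cuts → 4 fragments:
  50–54 → 5 bp
  55–86 → 32 bp
  87–121 → 35 bp
  122–131 then 1–49 → 10 + 49 = 59 bp
Sorted largest to smallest: 59, 35, 32, 5 bp.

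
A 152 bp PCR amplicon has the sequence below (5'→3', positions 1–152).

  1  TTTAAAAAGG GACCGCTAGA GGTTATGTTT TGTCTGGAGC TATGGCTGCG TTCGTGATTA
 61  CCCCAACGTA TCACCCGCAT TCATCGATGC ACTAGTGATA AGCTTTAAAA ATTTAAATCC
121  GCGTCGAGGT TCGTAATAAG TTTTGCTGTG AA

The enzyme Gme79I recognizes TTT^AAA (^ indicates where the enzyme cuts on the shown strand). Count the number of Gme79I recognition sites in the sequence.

TTTAAA occurs starting at positions 1, 104, 112.
Gme79I cuts at 3 sites.

3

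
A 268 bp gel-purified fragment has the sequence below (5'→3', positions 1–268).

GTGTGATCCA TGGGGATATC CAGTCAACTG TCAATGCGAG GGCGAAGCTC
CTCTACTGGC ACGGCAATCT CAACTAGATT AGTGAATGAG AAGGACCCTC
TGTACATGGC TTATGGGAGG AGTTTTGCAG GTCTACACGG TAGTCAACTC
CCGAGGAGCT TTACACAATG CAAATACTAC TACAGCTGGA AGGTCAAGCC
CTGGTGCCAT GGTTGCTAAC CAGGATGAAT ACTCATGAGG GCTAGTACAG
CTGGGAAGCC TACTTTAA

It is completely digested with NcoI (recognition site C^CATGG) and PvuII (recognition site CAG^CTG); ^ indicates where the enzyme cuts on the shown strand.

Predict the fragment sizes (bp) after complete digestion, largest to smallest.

177, 43, 22, 18, 8 bp

NcoI sites (CCATGG) start at positions 8, 207.
NcoI cuts after the first base of each site, so after positions 8, 207.
PvuII sites (CAGCTG) start at positions 183, 248.
PvuII cuts after base 3 of each site, so after positions 185, 250.
Combined cut positions: 8, 185, 207, 250.
Linear molecule, 4 cuts → 5 fragments:
  1–8 → 8 bp
  9–185 → 177 bp
  186–207 → 22 bp
  208–250 → 43 bp
  251–268 → 18 bp
Sorted largest to smallest: 177, 43, 22, 18, 8 bp.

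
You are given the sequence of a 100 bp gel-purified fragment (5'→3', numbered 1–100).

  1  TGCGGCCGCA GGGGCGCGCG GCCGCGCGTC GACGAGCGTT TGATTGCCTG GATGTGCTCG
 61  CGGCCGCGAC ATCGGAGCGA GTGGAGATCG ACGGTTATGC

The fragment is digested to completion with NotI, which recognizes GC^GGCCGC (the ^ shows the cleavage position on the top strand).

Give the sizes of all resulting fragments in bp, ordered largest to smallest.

42, 39, 16, 3 bp

NotI sites (GCGGCCGC) start at positions 2, 18, 60.
NotI cuts after base 2 of each site, so after positions 3, 19, 61.
Linear molecule, 3 cuts → 4 fragments:
  1–3 → 3 bp
  4–19 → 16 bp
  20–61 → 42 bp
  62–100 → 39 bp
Sorted largest to smallest: 42, 39, 16, 3 bp.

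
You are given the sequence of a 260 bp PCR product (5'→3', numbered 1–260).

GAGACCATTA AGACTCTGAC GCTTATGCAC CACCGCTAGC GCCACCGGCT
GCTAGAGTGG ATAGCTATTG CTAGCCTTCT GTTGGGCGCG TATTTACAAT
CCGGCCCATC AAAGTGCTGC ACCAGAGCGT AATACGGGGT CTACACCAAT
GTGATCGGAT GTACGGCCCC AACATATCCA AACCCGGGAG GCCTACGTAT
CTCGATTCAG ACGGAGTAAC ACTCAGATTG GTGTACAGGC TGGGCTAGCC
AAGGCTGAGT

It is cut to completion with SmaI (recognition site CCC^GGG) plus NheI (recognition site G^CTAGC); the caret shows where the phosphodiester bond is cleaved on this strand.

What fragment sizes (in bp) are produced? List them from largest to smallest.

115, 59, 35, 35, 16 bp

The SmaI site (CCCGGG) starts at position 183.
SmaI cuts after base 3 of each site, so after position 185.
NheI sites (GCTAGC) start at positions 35, 70, 244.
NheI cuts after the first base of each site, so after positions 35, 70, 244.
Combined cut positions: 35, 70, 185, 244.
Linear molecule, 4 cuts → 5 fragments:
  1–35 → 35 bp
  36–70 → 35 bp
  71–185 → 115 bp
  186–244 → 59 bp
  245–260 → 16 bp
Sorted largest to smallest: 115, 59, 35, 35, 16 bp.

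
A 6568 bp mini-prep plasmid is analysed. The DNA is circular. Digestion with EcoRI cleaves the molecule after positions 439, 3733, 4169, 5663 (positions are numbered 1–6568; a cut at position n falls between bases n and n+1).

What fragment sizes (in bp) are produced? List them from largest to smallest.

Circular molecule, 4 cuts → 4 fragments:
  3733 − 439 = 3294 bp
  4169 − 3733 = 436 bp
  5663 − 4169 = 1494 bp
  wrap: 6568 − 5663 + 439 = 1344 bp
Sorted largest to smallest: 3294, 1494, 1344, 436 bp.

3294, 1494, 1344, 436 bp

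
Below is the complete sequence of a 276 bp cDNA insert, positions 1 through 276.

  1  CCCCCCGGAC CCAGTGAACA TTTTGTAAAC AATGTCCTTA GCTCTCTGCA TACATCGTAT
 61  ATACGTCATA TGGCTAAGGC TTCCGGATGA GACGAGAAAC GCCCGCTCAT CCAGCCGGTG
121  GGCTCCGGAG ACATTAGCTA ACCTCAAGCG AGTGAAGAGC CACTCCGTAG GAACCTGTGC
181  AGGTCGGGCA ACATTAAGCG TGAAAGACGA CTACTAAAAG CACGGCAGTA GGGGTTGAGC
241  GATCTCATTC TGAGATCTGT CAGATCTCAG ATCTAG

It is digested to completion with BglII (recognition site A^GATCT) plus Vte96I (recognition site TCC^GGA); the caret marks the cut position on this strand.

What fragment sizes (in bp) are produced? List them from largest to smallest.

127, 84, 42, 9, 7, 7 bp

BglII sites (AGATCT) start at positions 253, 262, 269.
BglII cuts after the first base of each site, so after positions 253, 262, 269.
Vte96I sites (TCCGGA) start at positions 82, 124.
Vte96I cuts after base 3 of each site, so after positions 84, 126.
Combined cut positions: 84, 126, 253, 262, 269.
Linear molecule, 5 cuts → 6 fragments:
  1–84 → 84 bp
  85–126 → 42 bp
  127–253 → 127 bp
  254–262 → 9 bp
  263–269 → 7 bp
  270–276 → 7 bp
Sorted largest to smallest: 127, 84, 42, 9, 7, 7 bp.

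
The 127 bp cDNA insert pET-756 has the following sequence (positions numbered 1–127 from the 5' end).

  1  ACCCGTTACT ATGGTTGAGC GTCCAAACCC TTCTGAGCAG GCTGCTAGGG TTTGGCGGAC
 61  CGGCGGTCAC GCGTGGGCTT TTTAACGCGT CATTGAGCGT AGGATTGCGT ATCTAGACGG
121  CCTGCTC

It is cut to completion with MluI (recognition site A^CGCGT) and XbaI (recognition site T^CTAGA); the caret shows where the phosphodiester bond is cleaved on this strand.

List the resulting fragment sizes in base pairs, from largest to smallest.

MluI sites (ACGCGT) start at positions 69, 85.
MluI cuts after the first base of each site, so after positions 69, 85.
The XbaI site (TCTAGA) starts at position 112.
XbaI cuts after the first base of each site, so after position 112.
Combined cut positions: 69, 85, 112.
Linear molecule, 3 cuts → 4 fragments:
  1–69 → 69 bp
  70–85 → 16 bp
  86–112 → 27 bp
  113–127 → 15 bp
Sorted largest to smallest: 69, 27, 16, 15 bp.

69, 27, 16, 15 bp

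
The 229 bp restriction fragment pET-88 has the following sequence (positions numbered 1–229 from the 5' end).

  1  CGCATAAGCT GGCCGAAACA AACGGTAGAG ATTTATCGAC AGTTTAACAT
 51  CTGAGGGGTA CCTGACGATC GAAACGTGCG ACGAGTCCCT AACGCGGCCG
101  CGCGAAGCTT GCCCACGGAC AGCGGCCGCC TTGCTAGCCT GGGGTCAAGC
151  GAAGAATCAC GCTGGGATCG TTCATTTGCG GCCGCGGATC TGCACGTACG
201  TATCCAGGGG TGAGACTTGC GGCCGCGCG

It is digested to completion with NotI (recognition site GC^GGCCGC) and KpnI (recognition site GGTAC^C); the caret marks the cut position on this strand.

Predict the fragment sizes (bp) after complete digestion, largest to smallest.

61, 56, 41, 34, 28, 9 bp

NotI sites (GCGGCCGC) start at positions 94, 122, 178, 219.
NotI cuts after base 2 of each site, so after positions 95, 123, 179, 220.
The KpnI site (GGTACC) starts at position 57.
KpnI cuts after base 5 of each site (before the last base), so after position 61.
Combined cut positions: 61, 95, 123, 179, 220.
Linear molecule, 5 cuts → 6 fragments:
  1–61 → 61 bp
  62–95 → 34 bp
  96–123 → 28 bp
  124–179 → 56 bp
  180–220 → 41 bp
  221–229 → 9 bp
Sorted largest to smallest: 61, 56, 41, 34, 28, 9 bp.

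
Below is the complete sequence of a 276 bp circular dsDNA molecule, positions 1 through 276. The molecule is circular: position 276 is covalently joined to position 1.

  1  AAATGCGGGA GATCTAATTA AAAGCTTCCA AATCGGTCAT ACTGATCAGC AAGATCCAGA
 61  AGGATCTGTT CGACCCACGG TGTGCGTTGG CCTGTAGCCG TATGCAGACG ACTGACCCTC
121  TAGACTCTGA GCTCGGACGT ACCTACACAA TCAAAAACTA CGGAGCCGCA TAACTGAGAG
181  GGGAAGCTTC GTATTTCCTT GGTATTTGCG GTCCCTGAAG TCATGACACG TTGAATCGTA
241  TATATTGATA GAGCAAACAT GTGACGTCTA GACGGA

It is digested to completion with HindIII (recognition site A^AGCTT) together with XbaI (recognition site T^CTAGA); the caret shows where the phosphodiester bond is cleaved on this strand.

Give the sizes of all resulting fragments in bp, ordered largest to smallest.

97, 83, 65, 31 bp

HindIII sites (AAGCTT) start at positions 22, 184.
HindIII cuts after the first base of each site, so after positions 22, 184.
XbaI sites (TCTAGA) start at positions 119, 267.
XbaI cuts after the first base of each site, so after positions 119, 267.
Combined cut positions: 22, 119, 184, 267.
Circular molecule, 4 cuts → 4 fragments:
  23–119 → 97 bp
  120–184 → 65 bp
  185–267 → 83 bp
  268–276 then 1–22 → 9 + 22 = 31 bp
Sorted largest to smallest: 97, 83, 65, 31 bp.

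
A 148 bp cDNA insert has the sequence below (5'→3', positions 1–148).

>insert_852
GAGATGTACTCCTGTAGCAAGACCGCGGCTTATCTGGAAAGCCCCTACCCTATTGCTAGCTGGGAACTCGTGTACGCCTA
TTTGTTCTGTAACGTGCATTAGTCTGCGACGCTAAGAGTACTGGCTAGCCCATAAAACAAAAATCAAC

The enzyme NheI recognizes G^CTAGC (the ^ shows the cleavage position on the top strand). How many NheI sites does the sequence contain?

GCTAGC occurs starting at positions 55, 124.
NheI cuts at 2 sites.

2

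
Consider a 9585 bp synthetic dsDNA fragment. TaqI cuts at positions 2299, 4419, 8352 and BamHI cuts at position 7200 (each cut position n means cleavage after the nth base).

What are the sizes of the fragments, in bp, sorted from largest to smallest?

Combined cut positions (sorted): 2299, 4419, 7200, 8352.
Linear molecule, 4 cuts → 5 fragments:
  2299 − 0 = 2299 bp
  4419 − 2299 = 2120 bp
  7200 − 4419 = 2781 bp
  8352 − 7200 = 1152 bp
  9585 − 8352 = 1233 bp
Sorted largest to smallest: 2781, 2299, 2120, 1233, 1152 bp.

2781, 2299, 2120, 1233, 1152 bp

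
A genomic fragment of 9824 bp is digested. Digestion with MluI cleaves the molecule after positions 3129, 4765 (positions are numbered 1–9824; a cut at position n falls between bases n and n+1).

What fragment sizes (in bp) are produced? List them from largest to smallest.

Linear molecule, 2 cuts → 3 fragments:
  3129 − 0 = 3129 bp
  4765 − 3129 = 1636 bp
  9824 − 4765 = 5059 bp
Sorted largest to smallest: 5059, 3129, 1636 bp.

5059, 3129, 1636 bp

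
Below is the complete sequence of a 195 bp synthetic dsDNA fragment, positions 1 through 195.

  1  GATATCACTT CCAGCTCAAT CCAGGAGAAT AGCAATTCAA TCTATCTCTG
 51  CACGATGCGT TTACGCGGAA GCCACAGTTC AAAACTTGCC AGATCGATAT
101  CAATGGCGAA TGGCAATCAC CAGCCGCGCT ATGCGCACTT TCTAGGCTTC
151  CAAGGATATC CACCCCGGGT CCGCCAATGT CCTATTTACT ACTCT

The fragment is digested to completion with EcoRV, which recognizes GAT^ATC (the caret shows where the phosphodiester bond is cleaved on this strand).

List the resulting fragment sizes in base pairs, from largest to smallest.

EcoRV sites (GATATC) start at positions 1, 96, 155.
EcoRV cuts after base 3 of each site, so after positions 3, 98, 157.
Linear molecule, 3 cuts → 4 fragments:
  1–3 → 3 bp
  4–98 → 95 bp
  99–157 → 59 bp
  158–195 → 38 bp
Sorted largest to smallest: 95, 59, 38, 3 bp.

95, 59, 38, 3 bp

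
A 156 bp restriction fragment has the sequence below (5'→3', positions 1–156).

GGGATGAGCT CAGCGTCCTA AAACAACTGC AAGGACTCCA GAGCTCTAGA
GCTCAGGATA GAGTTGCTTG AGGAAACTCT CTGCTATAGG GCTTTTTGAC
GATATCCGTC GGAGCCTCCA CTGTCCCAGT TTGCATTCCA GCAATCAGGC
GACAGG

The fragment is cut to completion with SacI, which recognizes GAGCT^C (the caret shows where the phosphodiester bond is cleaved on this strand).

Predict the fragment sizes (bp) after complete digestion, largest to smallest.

SacI sites (GAGCTC) start at positions 6, 41, 49.
SacI cuts after base 5 of each site (before the last base), so after positions 10, 45, 53.
Linear molecule, 3 cuts → 4 fragments:
  1–10 → 10 bp
  11–45 → 35 bp
  46–53 → 8 bp
  54–156 → 103 bp
Sorted largest to smallest: 103, 35, 10, 8 bp.

103, 35, 10, 8 bp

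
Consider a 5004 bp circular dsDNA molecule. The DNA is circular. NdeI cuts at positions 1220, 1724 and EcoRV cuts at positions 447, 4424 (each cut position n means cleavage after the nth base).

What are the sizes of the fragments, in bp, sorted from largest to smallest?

2700, 1027, 773, 504 bp

Combined cut positions (sorted): 447, 1220, 1724, 4424.
Circular molecule, 4 cuts → 4 fragments:
  1220 − 447 = 773 bp
  1724 − 1220 = 504 bp
  4424 − 1724 = 2700 bp
  wrap: 5004 − 4424 + 447 = 1027 bp
Sorted largest to smallest: 2700, 1027, 773, 504 bp.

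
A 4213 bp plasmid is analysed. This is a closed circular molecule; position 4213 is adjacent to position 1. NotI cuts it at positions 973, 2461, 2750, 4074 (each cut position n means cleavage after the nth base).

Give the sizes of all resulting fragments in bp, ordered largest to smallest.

Circular molecule, 4 cuts → 4 fragments:
  2461 − 973 = 1488 bp
  2750 − 2461 = 289 bp
  4074 − 2750 = 1324 bp
  wrap: 4213 − 4074 + 973 = 1112 bp
Sorted largest to smallest: 1488, 1324, 1112, 289 bp.

1488, 1324, 1112, 289 bp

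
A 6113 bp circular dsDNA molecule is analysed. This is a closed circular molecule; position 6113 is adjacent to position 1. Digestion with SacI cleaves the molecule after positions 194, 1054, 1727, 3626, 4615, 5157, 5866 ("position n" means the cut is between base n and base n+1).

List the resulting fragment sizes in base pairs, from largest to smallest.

1899, 989, 860, 709, 673, 542, 441 bp

Circular molecule, 7 cuts → 7 fragments:
  1054 − 194 = 860 bp
  1727 − 1054 = 673 bp
  3626 − 1727 = 1899 bp
  4615 − 3626 = 989 bp
  5157 − 4615 = 542 bp
  5866 − 5157 = 709 bp
  wrap: 6113 − 5866 + 194 = 441 bp
Sorted largest to smallest: 1899, 989, 860, 709, 673, 542, 441 bp.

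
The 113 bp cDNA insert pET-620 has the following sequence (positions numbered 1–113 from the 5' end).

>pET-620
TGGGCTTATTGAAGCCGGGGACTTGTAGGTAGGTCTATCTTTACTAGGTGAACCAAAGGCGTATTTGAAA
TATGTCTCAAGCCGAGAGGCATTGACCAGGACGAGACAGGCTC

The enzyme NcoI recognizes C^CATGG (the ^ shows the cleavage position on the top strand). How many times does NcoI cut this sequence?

No occurrence of CCATGG is present in the sequence.
NcoI does not cut: 0 sites.

0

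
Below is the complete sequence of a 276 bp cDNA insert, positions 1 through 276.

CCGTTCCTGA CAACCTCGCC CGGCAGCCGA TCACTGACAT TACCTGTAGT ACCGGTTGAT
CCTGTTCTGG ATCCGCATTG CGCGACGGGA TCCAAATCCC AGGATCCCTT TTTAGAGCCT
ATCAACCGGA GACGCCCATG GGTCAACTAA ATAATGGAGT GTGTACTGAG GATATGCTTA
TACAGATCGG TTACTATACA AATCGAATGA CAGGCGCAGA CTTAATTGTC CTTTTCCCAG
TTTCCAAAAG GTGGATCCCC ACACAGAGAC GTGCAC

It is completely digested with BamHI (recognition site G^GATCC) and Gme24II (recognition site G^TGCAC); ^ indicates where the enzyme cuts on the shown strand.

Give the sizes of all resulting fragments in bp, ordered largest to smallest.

BamHI sites (GGATCC) start at positions 69, 88, 102, 253.
BamHI cuts after the first base of each site, so after positions 69, 88, 102, 253.
The Gme24II site (GTGCAC) starts at position 271.
Gme24II cuts after the first base of each site, so after position 271.
Combined cut positions: 69, 88, 102, 253, 271.
Linear molecule, 5 cuts → 6 fragments:
  1–69 → 69 bp
  70–88 → 19 bp
  89–102 → 14 bp
  103–253 → 151 bp
  254–271 → 18 bp
  272–276 → 5 bp
Sorted largest to smallest: 151, 69, 19, 18, 14, 5 bp.

151, 69, 19, 18, 14, 5 bp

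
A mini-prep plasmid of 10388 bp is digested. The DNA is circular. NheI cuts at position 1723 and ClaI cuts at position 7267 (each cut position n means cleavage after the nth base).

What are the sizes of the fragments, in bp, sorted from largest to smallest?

5544, 4844 bp

Combined cut positions (sorted): 1723, 7267.
Circular molecule, 2 cuts → 2 fragments:
  7267 − 1723 = 5544 bp
  wrap: 10388 − 7267 + 1723 = 4844 bp
Sorted largest to smallest: 5544, 4844 bp.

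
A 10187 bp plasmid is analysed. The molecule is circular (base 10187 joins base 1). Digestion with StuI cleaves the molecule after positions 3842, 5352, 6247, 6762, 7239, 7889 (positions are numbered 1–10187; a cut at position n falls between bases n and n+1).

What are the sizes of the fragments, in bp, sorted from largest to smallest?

6140, 1510, 895, 650, 515, 477 bp

Circular molecule, 6 cuts → 6 fragments:
  5352 − 3842 = 1510 bp
  6247 − 5352 = 895 bp
  6762 − 6247 = 515 bp
  7239 − 6762 = 477 bp
  7889 − 7239 = 650 bp
  wrap: 10187 − 7889 + 3842 = 6140 bp
Sorted largest to smallest: 6140, 1510, 895, 650, 515, 477 bp.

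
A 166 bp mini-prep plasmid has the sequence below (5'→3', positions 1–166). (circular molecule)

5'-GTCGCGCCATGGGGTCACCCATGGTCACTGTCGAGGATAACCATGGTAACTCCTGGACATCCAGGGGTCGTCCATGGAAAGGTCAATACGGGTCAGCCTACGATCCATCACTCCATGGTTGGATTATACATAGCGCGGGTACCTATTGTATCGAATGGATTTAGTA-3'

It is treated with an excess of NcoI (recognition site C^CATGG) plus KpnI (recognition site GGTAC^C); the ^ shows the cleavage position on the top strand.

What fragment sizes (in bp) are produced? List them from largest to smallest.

NcoI sites (CCATGG) start at positions 7, 19, 41, 72, 113.
NcoI cuts after the first base of each site, so after positions 7, 19, 41, 72, 113.
The KpnI site (GGTACC) starts at position 138.
KpnI cuts after base 5 of each site (before the last base), so after position 142.
Combined cut positions: 7, 19, 41, 72, 113, 142.
Circular molecule, 6 cuts → 6 fragments:
  8–19 → 12 bp
  20–41 → 22 bp
  42–72 → 31 bp
  73–113 → 41 bp
  114–142 → 29 bp
  143–166 then 1–7 → 24 + 7 = 31 bp
Sorted largest to smallest: 41, 31, 31, 29, 22, 12 bp.

41, 31, 31, 29, 22, 12 bp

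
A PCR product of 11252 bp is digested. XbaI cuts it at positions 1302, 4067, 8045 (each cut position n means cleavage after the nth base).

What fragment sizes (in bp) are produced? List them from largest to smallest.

Linear molecule, 3 cuts → 4 fragments:
  1302 − 0 = 1302 bp
  4067 − 1302 = 2765 bp
  8045 − 4067 = 3978 bp
  11252 − 8045 = 3207 bp
Sorted largest to smallest: 3978, 3207, 2765, 1302 bp.

3978, 3207, 2765, 1302 bp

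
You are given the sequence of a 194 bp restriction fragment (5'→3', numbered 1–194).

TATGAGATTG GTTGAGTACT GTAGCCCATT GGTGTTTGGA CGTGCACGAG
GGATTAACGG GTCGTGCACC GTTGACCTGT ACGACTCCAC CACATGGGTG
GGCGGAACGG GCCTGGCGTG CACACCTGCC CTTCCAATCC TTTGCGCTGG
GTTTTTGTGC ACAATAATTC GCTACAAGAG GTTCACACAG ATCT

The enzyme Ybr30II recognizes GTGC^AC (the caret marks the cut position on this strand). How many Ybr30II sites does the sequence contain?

GTGCAC occurs starting at positions 42, 64, 118, 157.
Ybr30II cuts at 4 sites.

4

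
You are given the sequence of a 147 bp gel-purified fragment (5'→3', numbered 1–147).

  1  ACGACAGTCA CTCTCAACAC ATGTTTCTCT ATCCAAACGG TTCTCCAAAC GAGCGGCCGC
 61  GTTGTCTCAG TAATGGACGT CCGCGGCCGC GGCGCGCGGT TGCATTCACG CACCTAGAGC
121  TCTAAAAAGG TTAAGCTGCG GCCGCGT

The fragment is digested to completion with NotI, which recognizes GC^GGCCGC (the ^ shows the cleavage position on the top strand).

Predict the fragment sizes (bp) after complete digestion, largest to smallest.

55, 54, 30, 8 bp

NotI sites (GCGGCCGC) start at positions 53, 83, 138.
NotI cuts after base 2 of each site, so after positions 54, 84, 139.
Linear molecule, 3 cuts → 4 fragments:
  1–54 → 54 bp
  55–84 → 30 bp
  85–139 → 55 bp
  140–147 → 8 bp
Sorted largest to smallest: 55, 54, 30, 8 bp.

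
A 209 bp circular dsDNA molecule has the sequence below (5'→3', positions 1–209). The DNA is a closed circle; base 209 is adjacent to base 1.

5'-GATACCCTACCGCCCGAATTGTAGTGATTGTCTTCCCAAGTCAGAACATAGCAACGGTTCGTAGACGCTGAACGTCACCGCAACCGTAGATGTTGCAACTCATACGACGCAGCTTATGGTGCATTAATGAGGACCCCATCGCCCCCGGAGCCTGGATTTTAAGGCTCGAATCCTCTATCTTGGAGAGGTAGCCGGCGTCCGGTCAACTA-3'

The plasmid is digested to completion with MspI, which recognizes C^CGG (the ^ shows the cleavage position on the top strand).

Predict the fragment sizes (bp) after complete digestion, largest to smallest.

MspI sites (CCGG) start at positions 145, 192, 199.
MspI cuts after the first base of each site, so after positions 145, 192, 199.
Circular molecule, 3 cuts → 3 fragments:
  146–192 → 47 bp
  193–199 → 7 bp
  200–209 then 1–145 → 10 + 145 = 155 bp
Sorted largest to smallest: 155, 47, 7 bp.

155, 47, 7 bp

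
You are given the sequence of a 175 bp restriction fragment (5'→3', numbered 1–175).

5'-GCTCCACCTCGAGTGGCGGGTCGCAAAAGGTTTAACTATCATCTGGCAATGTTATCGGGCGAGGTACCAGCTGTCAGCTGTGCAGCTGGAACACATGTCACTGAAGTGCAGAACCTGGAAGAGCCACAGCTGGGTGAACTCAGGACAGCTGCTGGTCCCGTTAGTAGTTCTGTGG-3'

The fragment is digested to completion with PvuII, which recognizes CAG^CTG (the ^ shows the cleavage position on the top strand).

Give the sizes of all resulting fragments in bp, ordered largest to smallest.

70, 44, 27, 19, 8, 7 bp

PvuII sites (CAGCTG) start at positions 68, 75, 83, 127, 146.
PvuII cuts after base 3 of each site, so after positions 70, 77, 85, 129, 148.
Linear molecule, 5 cuts → 6 fragments:
  1–70 → 70 bp
  71–77 → 7 bp
  78–85 → 8 bp
  86–129 → 44 bp
  130–148 → 19 bp
  149–175 → 27 bp
Sorted largest to smallest: 70, 44, 27, 19, 8, 7 bp.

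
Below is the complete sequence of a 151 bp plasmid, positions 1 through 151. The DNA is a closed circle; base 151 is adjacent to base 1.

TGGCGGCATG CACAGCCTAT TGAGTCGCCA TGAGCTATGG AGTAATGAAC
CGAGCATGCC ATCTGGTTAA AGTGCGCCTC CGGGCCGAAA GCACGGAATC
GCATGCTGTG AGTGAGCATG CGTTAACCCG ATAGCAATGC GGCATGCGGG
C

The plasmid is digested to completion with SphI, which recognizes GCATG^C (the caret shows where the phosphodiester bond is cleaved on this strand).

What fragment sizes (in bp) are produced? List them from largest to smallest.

48, 47, 26, 15, 15 bp

SphI sites (GCATGC) start at positions 6, 54, 101, 116, 142.
SphI cuts after base 5 of each site (before the last base), so after positions 10, 58, 105, 120, 146.
Circular molecule, 5 cuts → 5 fragments:
  11–58 → 48 bp
  59–105 → 47 bp
  106–120 → 15 bp
  121–146 → 26 bp
  147–151 then 1–10 → 5 + 10 = 15 bp
Sorted largest to smallest: 48, 47, 26, 15, 15 bp.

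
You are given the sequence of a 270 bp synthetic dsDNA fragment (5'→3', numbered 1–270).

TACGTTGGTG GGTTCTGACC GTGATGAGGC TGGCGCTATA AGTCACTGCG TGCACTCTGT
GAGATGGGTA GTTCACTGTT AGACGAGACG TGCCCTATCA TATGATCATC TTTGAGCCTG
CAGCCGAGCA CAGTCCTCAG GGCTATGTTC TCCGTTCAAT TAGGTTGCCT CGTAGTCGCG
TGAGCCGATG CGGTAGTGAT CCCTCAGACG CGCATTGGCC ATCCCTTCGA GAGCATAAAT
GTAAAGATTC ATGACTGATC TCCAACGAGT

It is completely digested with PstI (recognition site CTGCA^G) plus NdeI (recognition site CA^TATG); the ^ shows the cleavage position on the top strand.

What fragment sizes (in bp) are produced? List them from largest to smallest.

The PstI site (CTGCAG) starts at position 118.
PstI cuts after base 5 of each site (before the last base), so after position 122.
The NdeI site (CATATG) starts at position 99.
NdeI cuts after base 2 of each site, so after position 100.
Combined cut positions: 100, 122.
Linear molecule, 2 cuts → 3 fragments:
  1–100 → 100 bp
  101–122 → 22 bp
  123–270 → 148 bp
Sorted largest to smallest: 148, 100, 22 bp.

148, 100, 22 bp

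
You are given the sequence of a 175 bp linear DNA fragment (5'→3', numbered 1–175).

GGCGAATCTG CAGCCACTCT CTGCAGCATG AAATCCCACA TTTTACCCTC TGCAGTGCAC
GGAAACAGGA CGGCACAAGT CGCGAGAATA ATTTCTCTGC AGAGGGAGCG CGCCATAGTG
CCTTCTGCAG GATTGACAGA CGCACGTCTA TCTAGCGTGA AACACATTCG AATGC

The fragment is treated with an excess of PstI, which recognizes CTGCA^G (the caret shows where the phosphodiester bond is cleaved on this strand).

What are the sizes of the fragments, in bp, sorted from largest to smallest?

47, 46, 29, 28, 13, 12 bp

PstI sites (CTGCAG) start at positions 8, 21, 50, 97, 125.
PstI cuts after base 5 of each site (before the last base), so after positions 12, 25, 54, 101, 129.
Linear molecule, 5 cuts → 6 fragments:
  1–12 → 12 bp
  13–25 → 13 bp
  26–54 → 29 bp
  55–101 → 47 bp
  102–129 → 28 bp
  130–175 → 46 bp
Sorted largest to smallest: 47, 46, 29, 28, 13, 12 bp.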